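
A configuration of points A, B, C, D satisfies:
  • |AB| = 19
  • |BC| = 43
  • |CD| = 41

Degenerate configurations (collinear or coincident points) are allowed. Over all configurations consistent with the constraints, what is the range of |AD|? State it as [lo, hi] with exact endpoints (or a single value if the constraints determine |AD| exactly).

|AD| ∈ [0, 103]  (≈ [0.0000, 103.0000])

|AB| ∈ {19}
|BC| ∈ {43}
|CD| ∈ {41}
|AC| ∈ [24, 62]
|BD| ∈ [2, 84]
|AD| ∈ [0, 103]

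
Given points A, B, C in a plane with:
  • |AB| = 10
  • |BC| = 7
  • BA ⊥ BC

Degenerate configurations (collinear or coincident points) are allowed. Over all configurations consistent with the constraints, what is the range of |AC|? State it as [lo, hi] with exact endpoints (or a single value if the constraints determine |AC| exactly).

|AC| = √(149)  (≈ 12.2066)

|AB| ∈ {10}
|BC| ∈ {7}
|AC| ∈ {√(149)}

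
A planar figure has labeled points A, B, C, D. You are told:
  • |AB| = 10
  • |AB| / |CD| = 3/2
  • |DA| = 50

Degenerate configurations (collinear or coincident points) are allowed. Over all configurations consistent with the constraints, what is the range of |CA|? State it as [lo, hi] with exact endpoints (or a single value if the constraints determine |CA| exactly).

|CA| ∈ [130/3, 170/3]  (≈ [43.3333, 56.6667])

|AB| ∈ {10}
|AD| ∈ {50}
|CD| ∈ {20/3}
|BD| ∈ [40, 60]
|AC| ∈ [130/3, 170/3]
|BC| ∈ [100/3, 200/3]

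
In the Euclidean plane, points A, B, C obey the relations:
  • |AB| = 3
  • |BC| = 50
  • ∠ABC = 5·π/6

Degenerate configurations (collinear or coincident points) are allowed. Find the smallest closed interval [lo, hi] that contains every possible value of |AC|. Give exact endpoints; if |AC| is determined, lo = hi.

|AB| ∈ {3}
|BC| ∈ {50}
|AC| ∈ {√(150·√(3) + 2509)}

|AC| = √(150·√(3) + 2509)  (≈ 52.6195)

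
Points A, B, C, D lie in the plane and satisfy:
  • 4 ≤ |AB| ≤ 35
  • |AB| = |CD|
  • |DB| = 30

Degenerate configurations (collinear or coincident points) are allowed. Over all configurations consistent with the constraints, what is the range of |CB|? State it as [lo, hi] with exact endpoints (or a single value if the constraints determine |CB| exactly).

|AB| ∈ [4, 35]
|BD| ∈ {30}
|CD| ∈ [4, 35]
|AD| ∈ [0, 65]
|BC| ∈ [0, 65]
|AC| ∈ [0, 100]

|CB| ∈ [0, 65]  (≈ [0.0000, 65.0000])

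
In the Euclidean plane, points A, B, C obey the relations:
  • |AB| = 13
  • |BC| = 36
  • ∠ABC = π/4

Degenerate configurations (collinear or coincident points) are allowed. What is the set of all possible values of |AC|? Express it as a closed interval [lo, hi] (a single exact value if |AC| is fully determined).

|AB| ∈ {13}
|BC| ∈ {36}
|AC| ∈ {√(1465 - 468·√(2))}

|AC| = √(1465 - 468·√(2))  (≈ 28.3399)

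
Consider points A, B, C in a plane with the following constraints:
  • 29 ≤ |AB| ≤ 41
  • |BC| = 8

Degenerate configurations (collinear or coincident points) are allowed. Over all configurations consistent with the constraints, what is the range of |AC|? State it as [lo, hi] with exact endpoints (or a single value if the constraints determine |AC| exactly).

|AB| ∈ [29, 41]
|BC| ∈ {8}
|AC| ∈ [21, 49]

|AC| ∈ [21, 49]  (≈ [21.0000, 49.0000])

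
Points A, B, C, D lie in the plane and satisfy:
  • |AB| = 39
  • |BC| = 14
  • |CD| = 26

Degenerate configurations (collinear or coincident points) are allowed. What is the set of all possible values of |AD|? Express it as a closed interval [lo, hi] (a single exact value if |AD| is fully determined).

|AB| ∈ {39}
|BC| ∈ {14}
|CD| ∈ {26}
|AC| ∈ [25, 53]
|BD| ∈ [12, 40]
|AD| ∈ [0, 79]

|AD| ∈ [0, 79]  (≈ [0.0000, 79.0000])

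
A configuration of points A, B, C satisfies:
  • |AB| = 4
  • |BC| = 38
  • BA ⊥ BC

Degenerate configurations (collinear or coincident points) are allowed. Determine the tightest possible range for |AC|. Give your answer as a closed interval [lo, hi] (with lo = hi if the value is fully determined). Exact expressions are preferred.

|AC| = 2·√(365)  (≈ 38.2099)

|AB| ∈ {4}
|BC| ∈ {38}
|AC| ∈ {2·√(365)}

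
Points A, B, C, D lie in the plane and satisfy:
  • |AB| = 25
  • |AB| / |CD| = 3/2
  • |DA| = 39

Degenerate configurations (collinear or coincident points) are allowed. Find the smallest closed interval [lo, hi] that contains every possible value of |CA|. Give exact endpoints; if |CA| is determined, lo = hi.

|AB| ∈ {25}
|AD| ∈ {39}
|CD| ∈ {50/3}
|BD| ∈ [14, 64]
|AC| ∈ [67/3, 167/3]
|BC| ∈ [0, 242/3]

|CA| ∈ [67/3, 167/3]  (≈ [22.3333, 55.6667])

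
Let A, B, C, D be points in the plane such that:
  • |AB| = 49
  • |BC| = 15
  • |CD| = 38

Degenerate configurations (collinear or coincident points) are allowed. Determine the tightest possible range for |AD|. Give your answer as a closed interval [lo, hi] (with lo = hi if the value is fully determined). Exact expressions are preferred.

|AD| ∈ [0, 102]  (≈ [0.0000, 102.0000])

|AB| ∈ {49}
|BC| ∈ {15}
|CD| ∈ {38}
|AC| ∈ [34, 64]
|BD| ∈ [23, 53]
|AD| ∈ [0, 102]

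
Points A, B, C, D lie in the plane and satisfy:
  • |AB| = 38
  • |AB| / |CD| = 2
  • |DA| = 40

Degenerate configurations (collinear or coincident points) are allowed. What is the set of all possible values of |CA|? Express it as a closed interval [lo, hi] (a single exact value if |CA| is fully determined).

|CA| ∈ [21, 59]  (≈ [21.0000, 59.0000])

|AB| ∈ {38}
|AD| ∈ {40}
|CD| ∈ {19}
|BD| ∈ [2, 78]
|AC| ∈ [21, 59]
|BC| ∈ [0, 97]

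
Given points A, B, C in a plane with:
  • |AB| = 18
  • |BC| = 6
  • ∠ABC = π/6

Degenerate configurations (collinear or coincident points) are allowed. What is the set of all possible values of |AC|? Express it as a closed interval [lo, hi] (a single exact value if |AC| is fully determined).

|AB| ∈ {18}
|BC| ∈ {6}
|AC| ∈ {6·√(10 - 3·√(3))}

|AC| = 6·√(10 - 3·√(3))  (≈ 13.1506)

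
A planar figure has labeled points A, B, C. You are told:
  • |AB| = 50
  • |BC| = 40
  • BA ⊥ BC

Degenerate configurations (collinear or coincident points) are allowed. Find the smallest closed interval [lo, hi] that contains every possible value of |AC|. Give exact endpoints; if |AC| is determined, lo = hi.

|AC| = 10·√(41)  (≈ 64.0312)

|AB| ∈ {50}
|BC| ∈ {40}
|AC| ∈ {10·√(41)}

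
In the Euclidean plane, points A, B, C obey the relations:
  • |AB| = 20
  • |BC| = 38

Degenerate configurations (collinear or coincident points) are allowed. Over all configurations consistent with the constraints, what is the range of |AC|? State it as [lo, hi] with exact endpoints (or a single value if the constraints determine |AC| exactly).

|AC| ∈ [18, 58]  (≈ [18.0000, 58.0000])

|AB| ∈ {20}
|BC| ∈ {38}
|AC| ∈ [18, 58]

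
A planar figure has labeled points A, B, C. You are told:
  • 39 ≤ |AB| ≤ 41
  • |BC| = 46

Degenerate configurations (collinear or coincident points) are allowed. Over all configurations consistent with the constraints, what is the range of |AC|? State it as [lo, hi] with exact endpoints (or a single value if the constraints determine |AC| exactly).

|AC| ∈ [5, 87]  (≈ [5.0000, 87.0000])

|AB| ∈ [39, 41]
|BC| ∈ {46}
|AC| ∈ [5, 87]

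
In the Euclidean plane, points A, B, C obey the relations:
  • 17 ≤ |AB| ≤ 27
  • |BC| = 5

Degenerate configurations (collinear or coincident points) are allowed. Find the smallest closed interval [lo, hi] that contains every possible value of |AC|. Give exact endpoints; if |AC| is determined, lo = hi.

|AB| ∈ [17, 27]
|BC| ∈ {5}
|AC| ∈ [12, 32]

|AC| ∈ [12, 32]  (≈ [12.0000, 32.0000])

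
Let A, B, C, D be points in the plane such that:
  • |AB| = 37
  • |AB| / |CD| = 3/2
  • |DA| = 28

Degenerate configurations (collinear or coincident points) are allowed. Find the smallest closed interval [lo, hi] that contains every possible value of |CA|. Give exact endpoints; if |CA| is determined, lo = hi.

|CA| ∈ [10/3, 158/3]  (≈ [3.3333, 52.6667])

|AB| ∈ {37}
|AD| ∈ {28}
|CD| ∈ {74/3}
|BD| ∈ [9, 65]
|AC| ∈ [10/3, 158/3]
|BC| ∈ [0, 269/3]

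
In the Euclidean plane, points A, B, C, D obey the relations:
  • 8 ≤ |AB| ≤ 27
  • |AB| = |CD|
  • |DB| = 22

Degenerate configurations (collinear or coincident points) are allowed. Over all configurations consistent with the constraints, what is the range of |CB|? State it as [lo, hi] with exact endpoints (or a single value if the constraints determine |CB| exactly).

|AB| ∈ [8, 27]
|BD| ∈ {22}
|CD| ∈ [8, 27]
|AD| ∈ [0, 49]
|BC| ∈ [0, 49]
|AC| ∈ [0, 76]

|CB| ∈ [0, 49]  (≈ [0.0000, 49.0000])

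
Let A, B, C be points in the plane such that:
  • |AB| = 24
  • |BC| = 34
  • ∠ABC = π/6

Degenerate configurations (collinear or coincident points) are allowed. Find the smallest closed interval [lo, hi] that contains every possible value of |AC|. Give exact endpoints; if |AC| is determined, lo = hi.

|AB| ∈ {24}
|BC| ∈ {34}
|AC| ∈ {2·√(433 - 204·√(3))}

|AC| = 2·√(433 - 204·√(3))  (≈ 17.8507)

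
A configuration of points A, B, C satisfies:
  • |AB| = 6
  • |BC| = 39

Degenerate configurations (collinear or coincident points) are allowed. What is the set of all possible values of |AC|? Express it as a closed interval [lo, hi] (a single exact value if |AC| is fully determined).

|AB| ∈ {6}
|BC| ∈ {39}
|AC| ∈ [33, 45]

|AC| ∈ [33, 45]  (≈ [33.0000, 45.0000])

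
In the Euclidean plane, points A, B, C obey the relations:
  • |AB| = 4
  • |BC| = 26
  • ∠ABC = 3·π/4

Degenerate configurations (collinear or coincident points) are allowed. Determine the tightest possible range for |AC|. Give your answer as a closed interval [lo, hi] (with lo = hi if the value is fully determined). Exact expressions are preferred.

|AC| = 2·√(26·√(2) + 173)  (≈ 28.9668)

|AB| ∈ {4}
|BC| ∈ {26}
|AC| ∈ {2·√(26·√(2) + 173)}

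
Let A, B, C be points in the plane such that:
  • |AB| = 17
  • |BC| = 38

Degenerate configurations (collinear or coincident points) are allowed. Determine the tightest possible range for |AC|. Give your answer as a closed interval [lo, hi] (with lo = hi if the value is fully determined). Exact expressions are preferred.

|AB| ∈ {17}
|BC| ∈ {38}
|AC| ∈ [21, 55]

|AC| ∈ [21, 55]  (≈ [21.0000, 55.0000])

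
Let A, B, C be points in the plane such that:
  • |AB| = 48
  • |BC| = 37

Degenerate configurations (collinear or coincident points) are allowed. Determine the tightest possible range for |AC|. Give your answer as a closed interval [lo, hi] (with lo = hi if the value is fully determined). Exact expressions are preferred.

|AC| ∈ [11, 85]  (≈ [11.0000, 85.0000])

|AB| ∈ {48}
|BC| ∈ {37}
|AC| ∈ [11, 85]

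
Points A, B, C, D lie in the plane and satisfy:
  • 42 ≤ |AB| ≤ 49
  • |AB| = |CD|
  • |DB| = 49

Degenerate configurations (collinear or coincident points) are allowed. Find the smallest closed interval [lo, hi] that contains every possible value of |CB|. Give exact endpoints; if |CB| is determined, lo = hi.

|CB| ∈ [0, 98]  (≈ [0.0000, 98.0000])

|AB| ∈ [42, 49]
|BD| ∈ {49}
|CD| ∈ [42, 49]
|AD| ∈ [0, 98]
|BC| ∈ [0, 98]
|AC| ∈ [0, 147]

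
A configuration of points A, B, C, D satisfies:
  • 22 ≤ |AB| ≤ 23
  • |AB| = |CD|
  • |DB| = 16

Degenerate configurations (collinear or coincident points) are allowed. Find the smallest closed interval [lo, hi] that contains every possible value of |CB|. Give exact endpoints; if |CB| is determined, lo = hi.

|AB| ∈ [22, 23]
|BD| ∈ {16}
|CD| ∈ [22, 23]
|AD| ∈ [6, 39]
|BC| ∈ [6, 39]
|AC| ∈ [0, 62]

|CB| ∈ [6, 39]  (≈ [6.0000, 39.0000])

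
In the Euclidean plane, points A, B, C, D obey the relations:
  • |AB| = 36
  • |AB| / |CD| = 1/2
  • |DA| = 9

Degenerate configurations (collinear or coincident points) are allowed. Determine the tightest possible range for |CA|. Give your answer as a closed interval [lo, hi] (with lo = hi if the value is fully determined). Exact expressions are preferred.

|AB| ∈ {36}
|AD| ∈ {9}
|CD| ∈ {72}
|BD| ∈ [27, 45]
|AC| ∈ [63, 81]
|BC| ∈ [27, 117]

|CA| ∈ [63, 81]  (≈ [63.0000, 81.0000])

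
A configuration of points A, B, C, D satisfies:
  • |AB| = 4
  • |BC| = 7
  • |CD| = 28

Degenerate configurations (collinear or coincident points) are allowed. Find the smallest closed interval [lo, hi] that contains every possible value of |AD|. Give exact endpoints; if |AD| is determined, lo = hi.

|AD| ∈ [17, 39]  (≈ [17.0000, 39.0000])

|AB| ∈ {4}
|BC| ∈ {7}
|CD| ∈ {28}
|AC| ∈ [3, 11]
|BD| ∈ [21, 35]
|AD| ∈ [17, 39]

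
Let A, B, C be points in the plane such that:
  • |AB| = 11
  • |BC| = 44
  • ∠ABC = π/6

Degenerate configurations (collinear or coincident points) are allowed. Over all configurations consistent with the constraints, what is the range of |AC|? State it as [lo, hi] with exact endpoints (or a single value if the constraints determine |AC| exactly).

|AB| ∈ {11}
|BC| ∈ {44}
|AC| ∈ {11·√(17 - 4·√(3))}

|AC| = 11·√(17 - 4·√(3))  (≈ 34.9097)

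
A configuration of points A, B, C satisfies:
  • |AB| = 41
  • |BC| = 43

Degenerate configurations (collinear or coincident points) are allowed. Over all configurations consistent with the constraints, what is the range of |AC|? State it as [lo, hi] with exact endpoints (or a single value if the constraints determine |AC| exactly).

|AB| ∈ {41}
|BC| ∈ {43}
|AC| ∈ [2, 84]

|AC| ∈ [2, 84]  (≈ [2.0000, 84.0000])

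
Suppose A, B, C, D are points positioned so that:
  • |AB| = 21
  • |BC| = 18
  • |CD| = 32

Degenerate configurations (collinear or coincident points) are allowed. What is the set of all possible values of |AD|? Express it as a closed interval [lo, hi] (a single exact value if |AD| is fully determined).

|AD| ∈ [0, 71]  (≈ [0.0000, 71.0000])

|AB| ∈ {21}
|BC| ∈ {18}
|CD| ∈ {32}
|AC| ∈ [3, 39]
|BD| ∈ [14, 50]
|AD| ∈ [0, 71]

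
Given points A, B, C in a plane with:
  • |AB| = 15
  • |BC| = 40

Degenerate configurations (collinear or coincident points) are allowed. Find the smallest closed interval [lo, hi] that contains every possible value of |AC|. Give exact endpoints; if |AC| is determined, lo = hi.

|AC| ∈ [25, 55]  (≈ [25.0000, 55.0000])

|AB| ∈ {15}
|BC| ∈ {40}
|AC| ∈ [25, 55]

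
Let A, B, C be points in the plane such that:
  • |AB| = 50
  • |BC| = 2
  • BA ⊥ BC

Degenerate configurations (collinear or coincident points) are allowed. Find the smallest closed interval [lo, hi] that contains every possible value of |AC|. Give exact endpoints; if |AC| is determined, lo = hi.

|AC| = 2·√(626)  (≈ 50.0400)

|AB| ∈ {50}
|BC| ∈ {2}
|AC| ∈ {2·√(626)}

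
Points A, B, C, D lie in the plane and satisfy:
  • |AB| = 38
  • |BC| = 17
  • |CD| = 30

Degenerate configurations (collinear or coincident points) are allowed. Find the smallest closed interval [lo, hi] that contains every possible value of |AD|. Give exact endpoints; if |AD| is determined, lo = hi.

|AB| ∈ {38}
|BC| ∈ {17}
|CD| ∈ {30}
|AC| ∈ [21, 55]
|BD| ∈ [13, 47]
|AD| ∈ [0, 85]

|AD| ∈ [0, 85]  (≈ [0.0000, 85.0000])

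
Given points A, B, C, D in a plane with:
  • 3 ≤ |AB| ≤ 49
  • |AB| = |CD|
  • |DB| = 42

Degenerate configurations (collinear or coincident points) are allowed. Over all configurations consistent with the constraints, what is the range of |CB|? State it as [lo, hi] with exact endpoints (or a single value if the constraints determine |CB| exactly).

|AB| ∈ [3, 49]
|BD| ∈ {42}
|CD| ∈ [3, 49]
|AD| ∈ [0, 91]
|BC| ∈ [0, 91]
|AC| ∈ [0, 140]

|CB| ∈ [0, 91]  (≈ [0.0000, 91.0000])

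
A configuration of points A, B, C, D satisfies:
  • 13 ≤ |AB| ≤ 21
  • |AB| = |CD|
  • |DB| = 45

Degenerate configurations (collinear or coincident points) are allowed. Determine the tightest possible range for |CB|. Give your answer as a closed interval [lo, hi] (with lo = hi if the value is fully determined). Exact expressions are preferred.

|CB| ∈ [24, 66]  (≈ [24.0000, 66.0000])

|AB| ∈ [13, 21]
|BD| ∈ {45}
|CD| ∈ [13, 21]
|AD| ∈ [24, 66]
|BC| ∈ [24, 66]
|AC| ∈ [3, 87]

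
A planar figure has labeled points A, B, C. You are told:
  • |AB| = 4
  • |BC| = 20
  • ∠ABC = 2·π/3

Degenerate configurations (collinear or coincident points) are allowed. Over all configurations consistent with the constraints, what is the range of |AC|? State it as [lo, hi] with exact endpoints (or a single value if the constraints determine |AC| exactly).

|AB| ∈ {4}
|BC| ∈ {20}
|AC| ∈ {4·√(31)}

|AC| = 4·√(31)  (≈ 22.2711)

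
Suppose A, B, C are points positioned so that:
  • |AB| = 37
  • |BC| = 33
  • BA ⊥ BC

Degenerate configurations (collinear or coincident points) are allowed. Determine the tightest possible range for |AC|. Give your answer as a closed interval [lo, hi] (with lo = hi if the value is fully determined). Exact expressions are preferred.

|AC| = √(2458)  (≈ 49.5782)

|AB| ∈ {37}
|BC| ∈ {33}
|AC| ∈ {√(2458)}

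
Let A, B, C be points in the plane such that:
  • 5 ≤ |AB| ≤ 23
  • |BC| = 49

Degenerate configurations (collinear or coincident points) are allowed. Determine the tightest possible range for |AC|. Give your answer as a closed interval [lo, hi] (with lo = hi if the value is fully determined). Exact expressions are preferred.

|AC| ∈ [26, 72]  (≈ [26.0000, 72.0000])

|AB| ∈ [5, 23]
|BC| ∈ {49}
|AC| ∈ [26, 72]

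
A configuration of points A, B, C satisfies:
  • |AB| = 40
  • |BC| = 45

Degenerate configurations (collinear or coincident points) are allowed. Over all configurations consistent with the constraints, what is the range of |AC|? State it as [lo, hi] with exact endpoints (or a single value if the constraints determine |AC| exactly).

|AC| ∈ [5, 85]  (≈ [5.0000, 85.0000])

|AB| ∈ {40}
|BC| ∈ {45}
|AC| ∈ [5, 85]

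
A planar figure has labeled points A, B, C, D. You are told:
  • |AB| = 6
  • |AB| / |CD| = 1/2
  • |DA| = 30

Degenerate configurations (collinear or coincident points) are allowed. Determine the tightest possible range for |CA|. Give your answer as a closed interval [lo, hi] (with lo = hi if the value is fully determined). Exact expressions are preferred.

|AB| ∈ {6}
|AD| ∈ {30}
|CD| ∈ {12}
|BD| ∈ [24, 36]
|AC| ∈ [18, 42]
|BC| ∈ [12, 48]

|CA| ∈ [18, 42]  (≈ [18.0000, 42.0000])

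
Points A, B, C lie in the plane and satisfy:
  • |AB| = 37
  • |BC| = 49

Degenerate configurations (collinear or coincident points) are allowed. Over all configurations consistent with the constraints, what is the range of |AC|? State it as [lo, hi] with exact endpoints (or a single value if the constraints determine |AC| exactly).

|AC| ∈ [12, 86]  (≈ [12.0000, 86.0000])

|AB| ∈ {37}
|BC| ∈ {49}
|AC| ∈ [12, 86]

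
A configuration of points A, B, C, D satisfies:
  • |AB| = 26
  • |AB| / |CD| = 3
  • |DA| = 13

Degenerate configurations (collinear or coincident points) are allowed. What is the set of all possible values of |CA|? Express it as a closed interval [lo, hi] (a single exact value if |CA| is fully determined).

|CA| ∈ [13/3, 65/3]  (≈ [4.3333, 21.6667])

|AB| ∈ {26}
|AD| ∈ {13}
|CD| ∈ {26/3}
|BD| ∈ [13, 39]
|AC| ∈ [13/3, 65/3]
|BC| ∈ [13/3, 143/3]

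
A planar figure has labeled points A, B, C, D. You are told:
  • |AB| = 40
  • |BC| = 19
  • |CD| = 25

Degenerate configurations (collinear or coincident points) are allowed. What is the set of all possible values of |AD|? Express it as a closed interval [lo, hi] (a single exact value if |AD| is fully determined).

|AB| ∈ {40}
|BC| ∈ {19}
|CD| ∈ {25}
|AC| ∈ [21, 59]
|BD| ∈ [6, 44]
|AD| ∈ [0, 84]

|AD| ∈ [0, 84]  (≈ [0.0000, 84.0000])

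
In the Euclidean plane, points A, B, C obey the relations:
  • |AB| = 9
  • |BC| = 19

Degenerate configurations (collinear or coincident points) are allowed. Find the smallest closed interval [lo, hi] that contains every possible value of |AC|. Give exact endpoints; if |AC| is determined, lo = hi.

|AC| ∈ [10, 28]  (≈ [10.0000, 28.0000])

|AB| ∈ {9}
|BC| ∈ {19}
|AC| ∈ [10, 28]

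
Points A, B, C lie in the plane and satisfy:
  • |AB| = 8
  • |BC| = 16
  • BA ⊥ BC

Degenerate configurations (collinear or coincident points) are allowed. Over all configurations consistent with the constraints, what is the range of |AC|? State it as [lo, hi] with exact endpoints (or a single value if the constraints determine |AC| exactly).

|AB| ∈ {8}
|BC| ∈ {16}
|AC| ∈ {8·√(5)}

|AC| = 8·√(5)  (≈ 17.8885)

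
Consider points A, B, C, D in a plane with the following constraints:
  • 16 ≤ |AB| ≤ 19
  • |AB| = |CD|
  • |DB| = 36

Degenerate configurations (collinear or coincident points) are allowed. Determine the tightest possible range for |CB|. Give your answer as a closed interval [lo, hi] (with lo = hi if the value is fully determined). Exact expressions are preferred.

|CB| ∈ [17, 55]  (≈ [17.0000, 55.0000])

|AB| ∈ [16, 19]
|BD| ∈ {36}
|CD| ∈ [16, 19]
|AD| ∈ [17, 55]
|BC| ∈ [17, 55]
|AC| ∈ [0, 74]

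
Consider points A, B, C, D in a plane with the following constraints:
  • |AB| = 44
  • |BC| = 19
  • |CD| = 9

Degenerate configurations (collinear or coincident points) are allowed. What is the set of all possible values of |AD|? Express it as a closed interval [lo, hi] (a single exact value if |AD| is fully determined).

|AD| ∈ [16, 72]  (≈ [16.0000, 72.0000])

|AB| ∈ {44}
|BC| ∈ {19}
|CD| ∈ {9}
|AC| ∈ [25, 63]
|BD| ∈ [10, 28]
|AD| ∈ [16, 72]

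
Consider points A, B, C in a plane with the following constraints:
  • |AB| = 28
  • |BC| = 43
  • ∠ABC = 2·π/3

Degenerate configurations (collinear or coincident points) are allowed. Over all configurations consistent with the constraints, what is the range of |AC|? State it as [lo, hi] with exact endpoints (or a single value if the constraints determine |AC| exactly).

|AC| = √(3837)  (≈ 61.9435)

|AB| ∈ {28}
|BC| ∈ {43}
|AC| ∈ {√(3837)}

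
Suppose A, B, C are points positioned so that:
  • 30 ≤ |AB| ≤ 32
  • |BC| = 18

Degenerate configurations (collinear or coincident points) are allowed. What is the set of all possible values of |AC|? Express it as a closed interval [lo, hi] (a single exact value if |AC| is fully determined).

|AC| ∈ [12, 50]  (≈ [12.0000, 50.0000])

|AB| ∈ [30, 32]
|BC| ∈ {18}
|AC| ∈ [12, 50]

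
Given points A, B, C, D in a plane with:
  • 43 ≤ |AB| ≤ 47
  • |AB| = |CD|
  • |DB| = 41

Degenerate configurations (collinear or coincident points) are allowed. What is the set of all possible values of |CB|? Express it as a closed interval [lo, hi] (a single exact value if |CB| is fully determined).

|AB| ∈ [43, 47]
|BD| ∈ {41}
|CD| ∈ [43, 47]
|AD| ∈ [2, 88]
|BC| ∈ [2, 88]
|AC| ∈ [0, 135]

|CB| ∈ [2, 88]  (≈ [2.0000, 88.0000])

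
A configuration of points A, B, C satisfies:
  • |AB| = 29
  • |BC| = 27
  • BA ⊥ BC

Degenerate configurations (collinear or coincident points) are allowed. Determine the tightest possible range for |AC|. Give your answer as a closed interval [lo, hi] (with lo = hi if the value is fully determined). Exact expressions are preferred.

|AB| ∈ {29}
|BC| ∈ {27}
|AC| ∈ {√(1570)}

|AC| = √(1570)  (≈ 39.6232)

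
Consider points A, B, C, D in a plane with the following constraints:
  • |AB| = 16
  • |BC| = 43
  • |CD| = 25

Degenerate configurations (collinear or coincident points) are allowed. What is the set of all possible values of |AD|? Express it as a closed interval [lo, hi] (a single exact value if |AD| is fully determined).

|AD| ∈ [2, 84]  (≈ [2.0000, 84.0000])

|AB| ∈ {16}
|BC| ∈ {43}
|CD| ∈ {25}
|AC| ∈ [27, 59]
|BD| ∈ [18, 68]
|AD| ∈ [2, 84]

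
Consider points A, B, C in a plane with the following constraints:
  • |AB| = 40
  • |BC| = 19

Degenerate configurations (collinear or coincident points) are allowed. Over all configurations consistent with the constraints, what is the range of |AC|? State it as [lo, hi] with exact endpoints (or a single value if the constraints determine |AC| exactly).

|AC| ∈ [21, 59]  (≈ [21.0000, 59.0000])

|AB| ∈ {40}
|BC| ∈ {19}
|AC| ∈ [21, 59]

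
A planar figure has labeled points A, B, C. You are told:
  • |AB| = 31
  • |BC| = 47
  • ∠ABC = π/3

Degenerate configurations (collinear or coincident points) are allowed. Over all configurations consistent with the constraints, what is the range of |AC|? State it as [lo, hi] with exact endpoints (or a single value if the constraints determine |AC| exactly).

|AB| ∈ {31}
|BC| ∈ {47}
|AC| ∈ {√(1713)}

|AC| = √(1713)  (≈ 41.3884)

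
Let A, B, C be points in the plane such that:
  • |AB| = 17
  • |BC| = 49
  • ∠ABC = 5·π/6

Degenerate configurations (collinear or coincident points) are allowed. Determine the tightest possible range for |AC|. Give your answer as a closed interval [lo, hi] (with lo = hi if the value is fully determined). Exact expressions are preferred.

|AC| = √(833·√(3) + 2690)  (≈ 64.2868)

|AB| ∈ {17}
|BC| ∈ {49}
|AC| ∈ {√(833·√(3) + 2690)}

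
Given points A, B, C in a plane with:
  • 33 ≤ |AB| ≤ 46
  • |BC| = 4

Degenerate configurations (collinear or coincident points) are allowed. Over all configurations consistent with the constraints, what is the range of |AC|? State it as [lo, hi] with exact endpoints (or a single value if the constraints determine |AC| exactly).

|AC| ∈ [29, 50]  (≈ [29.0000, 50.0000])

|AB| ∈ [33, 46]
|BC| ∈ {4}
|AC| ∈ [29, 50]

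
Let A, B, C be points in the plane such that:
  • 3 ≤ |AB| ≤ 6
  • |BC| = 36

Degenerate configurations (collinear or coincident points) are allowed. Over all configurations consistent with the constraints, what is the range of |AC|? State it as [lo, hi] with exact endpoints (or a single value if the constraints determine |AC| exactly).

|AB| ∈ [3, 6]
|BC| ∈ {36}
|AC| ∈ [30, 42]

|AC| ∈ [30, 42]  (≈ [30.0000, 42.0000])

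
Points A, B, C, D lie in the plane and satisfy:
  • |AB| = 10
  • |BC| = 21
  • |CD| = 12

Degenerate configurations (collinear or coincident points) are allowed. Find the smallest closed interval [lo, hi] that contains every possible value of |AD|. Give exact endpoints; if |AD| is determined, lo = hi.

|AD| ∈ [0, 43]  (≈ [0.0000, 43.0000])

|AB| ∈ {10}
|BC| ∈ {21}
|CD| ∈ {12}
|AC| ∈ [11, 31]
|BD| ∈ [9, 33]
|AD| ∈ [0, 43]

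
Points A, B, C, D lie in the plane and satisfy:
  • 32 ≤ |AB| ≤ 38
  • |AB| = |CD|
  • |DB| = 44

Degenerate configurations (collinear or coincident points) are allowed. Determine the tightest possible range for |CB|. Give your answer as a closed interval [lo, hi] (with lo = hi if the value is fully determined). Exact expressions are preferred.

|CB| ∈ [6, 82]  (≈ [6.0000, 82.0000])

|AB| ∈ [32, 38]
|BD| ∈ {44}
|CD| ∈ [32, 38]
|AD| ∈ [6, 82]
|BC| ∈ [6, 82]
|AC| ∈ [0, 120]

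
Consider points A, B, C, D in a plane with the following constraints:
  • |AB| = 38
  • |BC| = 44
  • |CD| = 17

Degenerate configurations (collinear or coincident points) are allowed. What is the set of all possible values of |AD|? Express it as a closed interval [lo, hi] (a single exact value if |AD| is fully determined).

|AD| ∈ [0, 99]  (≈ [0.0000, 99.0000])

|AB| ∈ {38}
|BC| ∈ {44}
|CD| ∈ {17}
|AC| ∈ [6, 82]
|BD| ∈ [27, 61]
|AD| ∈ [0, 99]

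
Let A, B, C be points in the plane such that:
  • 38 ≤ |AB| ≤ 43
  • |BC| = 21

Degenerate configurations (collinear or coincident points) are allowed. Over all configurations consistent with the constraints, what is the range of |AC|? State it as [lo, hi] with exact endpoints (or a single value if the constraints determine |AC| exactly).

|AB| ∈ [38, 43]
|BC| ∈ {21}
|AC| ∈ [17, 64]

|AC| ∈ [17, 64]  (≈ [17.0000, 64.0000])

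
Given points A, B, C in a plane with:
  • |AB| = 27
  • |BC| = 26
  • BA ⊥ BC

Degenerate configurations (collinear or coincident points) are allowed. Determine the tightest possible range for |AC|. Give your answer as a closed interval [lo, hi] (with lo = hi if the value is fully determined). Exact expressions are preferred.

|AC| = √(1405)  (≈ 37.4833)

|AB| ∈ {27}
|BC| ∈ {26}
|AC| ∈ {√(1405)}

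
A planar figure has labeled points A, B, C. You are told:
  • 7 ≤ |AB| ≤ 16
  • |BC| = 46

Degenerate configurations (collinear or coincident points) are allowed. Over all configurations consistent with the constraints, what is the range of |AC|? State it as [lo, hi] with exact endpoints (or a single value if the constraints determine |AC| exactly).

|AC| ∈ [30, 62]  (≈ [30.0000, 62.0000])

|AB| ∈ [7, 16]
|BC| ∈ {46}
|AC| ∈ [30, 62]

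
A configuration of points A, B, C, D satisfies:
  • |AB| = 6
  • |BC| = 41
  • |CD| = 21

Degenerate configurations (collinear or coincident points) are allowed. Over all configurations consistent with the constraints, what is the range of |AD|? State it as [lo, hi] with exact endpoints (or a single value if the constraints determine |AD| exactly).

|AD| ∈ [14, 68]  (≈ [14.0000, 68.0000])

|AB| ∈ {6}
|BC| ∈ {41}
|CD| ∈ {21}
|AC| ∈ [35, 47]
|BD| ∈ [20, 62]
|AD| ∈ [14, 68]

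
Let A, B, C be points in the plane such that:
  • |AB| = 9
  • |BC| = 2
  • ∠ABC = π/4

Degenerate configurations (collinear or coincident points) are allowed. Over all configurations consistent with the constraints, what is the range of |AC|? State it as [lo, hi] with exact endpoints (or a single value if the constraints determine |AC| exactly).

|AC| = √(85 - 18·√(2))  (≈ 7.7165)

|AB| ∈ {9}
|BC| ∈ {2}
|AC| ∈ {√(85 - 18·√(2))}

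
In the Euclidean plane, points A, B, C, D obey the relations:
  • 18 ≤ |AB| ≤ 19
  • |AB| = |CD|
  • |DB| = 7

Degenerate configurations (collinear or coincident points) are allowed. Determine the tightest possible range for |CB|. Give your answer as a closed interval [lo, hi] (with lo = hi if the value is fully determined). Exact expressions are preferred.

|CB| ∈ [11, 26]  (≈ [11.0000, 26.0000])

|AB| ∈ [18, 19]
|BD| ∈ {7}
|CD| ∈ [18, 19]
|AD| ∈ [11, 26]
|BC| ∈ [11, 26]
|AC| ∈ [0, 45]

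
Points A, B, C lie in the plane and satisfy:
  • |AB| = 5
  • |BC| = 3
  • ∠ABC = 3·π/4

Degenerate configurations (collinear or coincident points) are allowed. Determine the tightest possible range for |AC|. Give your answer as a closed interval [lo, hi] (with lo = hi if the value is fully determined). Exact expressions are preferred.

|AB| ∈ {5}
|BC| ∈ {3}
|AC| ∈ {√(15·√(2) + 34)}

|AC| = √(15·√(2) + 34)  (≈ 7.4306)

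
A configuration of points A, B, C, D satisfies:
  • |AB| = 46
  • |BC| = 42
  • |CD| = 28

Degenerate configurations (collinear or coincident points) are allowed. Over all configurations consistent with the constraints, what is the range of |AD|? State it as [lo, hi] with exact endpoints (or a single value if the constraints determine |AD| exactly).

|AD| ∈ [0, 116]  (≈ [0.0000, 116.0000])

|AB| ∈ {46}
|BC| ∈ {42}
|CD| ∈ {28}
|AC| ∈ [4, 88]
|BD| ∈ [14, 70]
|AD| ∈ [0, 116]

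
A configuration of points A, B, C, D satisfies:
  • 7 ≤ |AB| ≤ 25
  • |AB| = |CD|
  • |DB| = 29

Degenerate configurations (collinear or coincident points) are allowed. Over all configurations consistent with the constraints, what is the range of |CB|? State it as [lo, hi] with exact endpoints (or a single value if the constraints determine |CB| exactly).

|CB| ∈ [4, 54]  (≈ [4.0000, 54.0000])

|AB| ∈ [7, 25]
|BD| ∈ {29}
|CD| ∈ [7, 25]
|AD| ∈ [4, 54]
|BC| ∈ [4, 54]
|AC| ∈ [0, 79]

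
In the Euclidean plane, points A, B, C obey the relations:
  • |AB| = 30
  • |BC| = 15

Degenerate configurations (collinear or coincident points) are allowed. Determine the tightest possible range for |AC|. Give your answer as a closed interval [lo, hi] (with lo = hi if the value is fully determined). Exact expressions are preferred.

|AB| ∈ {30}
|BC| ∈ {15}
|AC| ∈ [15, 45]

|AC| ∈ [15, 45]  (≈ [15.0000, 45.0000])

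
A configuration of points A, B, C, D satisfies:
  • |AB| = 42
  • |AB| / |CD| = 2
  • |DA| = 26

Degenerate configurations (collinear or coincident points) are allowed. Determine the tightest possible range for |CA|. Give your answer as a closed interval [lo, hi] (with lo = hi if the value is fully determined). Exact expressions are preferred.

|AB| ∈ {42}
|AD| ∈ {26}
|CD| ∈ {21}
|BD| ∈ [16, 68]
|AC| ∈ [5, 47]
|BC| ∈ [0, 89]

|CA| ∈ [5, 47]  (≈ [5.0000, 47.0000])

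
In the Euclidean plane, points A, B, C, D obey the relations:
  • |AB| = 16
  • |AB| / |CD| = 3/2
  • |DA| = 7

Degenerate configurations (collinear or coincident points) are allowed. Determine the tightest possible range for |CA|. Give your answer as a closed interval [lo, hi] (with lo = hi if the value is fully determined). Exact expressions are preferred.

|AB| ∈ {16}
|AD| ∈ {7}
|CD| ∈ {32/3}
|BD| ∈ [9, 23]
|AC| ∈ [11/3, 53/3]
|BC| ∈ [0, 101/3]

|CA| ∈ [11/3, 53/3]  (≈ [3.6667, 17.6667])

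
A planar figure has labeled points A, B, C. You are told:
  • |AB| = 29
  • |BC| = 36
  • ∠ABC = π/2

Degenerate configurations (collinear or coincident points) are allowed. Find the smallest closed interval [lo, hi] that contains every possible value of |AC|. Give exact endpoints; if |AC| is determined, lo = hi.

|AB| ∈ {29}
|BC| ∈ {36}
|AC| ∈ {√(2137)}

|AC| = √(2137)  (≈ 46.2277)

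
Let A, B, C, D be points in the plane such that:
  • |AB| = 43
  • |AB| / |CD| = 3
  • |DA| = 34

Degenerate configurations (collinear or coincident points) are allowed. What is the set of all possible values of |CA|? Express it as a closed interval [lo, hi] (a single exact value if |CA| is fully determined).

|CA| ∈ [59/3, 145/3]  (≈ [19.6667, 48.3333])

|AB| ∈ {43}
|AD| ∈ {34}
|CD| ∈ {43/3}
|BD| ∈ [9, 77]
|AC| ∈ [59/3, 145/3]
|BC| ∈ [0, 274/3]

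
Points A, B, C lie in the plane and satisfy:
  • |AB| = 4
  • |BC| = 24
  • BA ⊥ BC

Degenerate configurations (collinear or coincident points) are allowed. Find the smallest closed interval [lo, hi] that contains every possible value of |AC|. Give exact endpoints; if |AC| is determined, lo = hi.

|AC| = 4·√(37)  (≈ 24.3311)

|AB| ∈ {4}
|BC| ∈ {24}
|AC| ∈ {4·√(37)}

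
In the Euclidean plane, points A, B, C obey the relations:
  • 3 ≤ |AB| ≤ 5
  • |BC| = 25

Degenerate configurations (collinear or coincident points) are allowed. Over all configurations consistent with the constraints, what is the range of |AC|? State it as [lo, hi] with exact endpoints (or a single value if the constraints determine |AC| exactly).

|AB| ∈ [3, 5]
|BC| ∈ {25}
|AC| ∈ [20, 30]

|AC| ∈ [20, 30]  (≈ [20.0000, 30.0000])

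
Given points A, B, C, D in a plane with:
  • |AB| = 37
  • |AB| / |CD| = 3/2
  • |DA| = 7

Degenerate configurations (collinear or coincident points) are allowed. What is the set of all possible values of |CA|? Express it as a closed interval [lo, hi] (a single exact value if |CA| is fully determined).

|CA| ∈ [53/3, 95/3]  (≈ [17.6667, 31.6667])

|AB| ∈ {37}
|AD| ∈ {7}
|CD| ∈ {74/3}
|BD| ∈ [30, 44]
|AC| ∈ [53/3, 95/3]
|BC| ∈ [16/3, 206/3]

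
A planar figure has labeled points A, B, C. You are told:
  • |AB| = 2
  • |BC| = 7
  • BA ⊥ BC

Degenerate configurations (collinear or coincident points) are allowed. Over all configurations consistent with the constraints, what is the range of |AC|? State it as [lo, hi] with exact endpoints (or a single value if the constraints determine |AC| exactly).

|AB| ∈ {2}
|BC| ∈ {7}
|AC| ∈ {√(53)}

|AC| = √(53)  (≈ 7.2801)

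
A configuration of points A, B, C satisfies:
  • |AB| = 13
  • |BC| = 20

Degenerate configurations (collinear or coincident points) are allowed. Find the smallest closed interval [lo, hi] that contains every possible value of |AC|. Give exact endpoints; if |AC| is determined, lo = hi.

|AC| ∈ [7, 33]  (≈ [7.0000, 33.0000])

|AB| ∈ {13}
|BC| ∈ {20}
|AC| ∈ [7, 33]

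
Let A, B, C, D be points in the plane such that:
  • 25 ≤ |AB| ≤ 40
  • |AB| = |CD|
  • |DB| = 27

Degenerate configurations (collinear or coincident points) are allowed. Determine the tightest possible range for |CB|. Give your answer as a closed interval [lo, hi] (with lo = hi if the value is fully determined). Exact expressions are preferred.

|CB| ∈ [0, 67]  (≈ [0.0000, 67.0000])

|AB| ∈ [25, 40]
|BD| ∈ {27}
|CD| ∈ [25, 40]
|AD| ∈ [0, 67]
|BC| ∈ [0, 67]
|AC| ∈ [0, 107]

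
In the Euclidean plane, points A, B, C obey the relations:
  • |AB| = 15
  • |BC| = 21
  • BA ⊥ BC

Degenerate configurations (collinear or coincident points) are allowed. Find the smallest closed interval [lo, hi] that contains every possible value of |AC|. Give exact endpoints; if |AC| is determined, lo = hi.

|AC| = 3·√(74)  (≈ 25.8070)

|AB| ∈ {15}
|BC| ∈ {21}
|AC| ∈ {3·√(74)}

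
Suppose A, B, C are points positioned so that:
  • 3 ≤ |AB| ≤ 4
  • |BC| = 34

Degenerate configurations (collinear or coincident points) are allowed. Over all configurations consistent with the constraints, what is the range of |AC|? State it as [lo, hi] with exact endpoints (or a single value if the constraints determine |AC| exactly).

|AC| ∈ [30, 38]  (≈ [30.0000, 38.0000])

|AB| ∈ [3, 4]
|BC| ∈ {34}
|AC| ∈ [30, 38]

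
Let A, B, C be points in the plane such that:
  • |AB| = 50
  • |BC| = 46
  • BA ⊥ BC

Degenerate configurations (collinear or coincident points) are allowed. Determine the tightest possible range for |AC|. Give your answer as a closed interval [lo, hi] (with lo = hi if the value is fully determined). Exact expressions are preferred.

|AC| = 2·√(1154)  (≈ 67.9412)

|AB| ∈ {50}
|BC| ∈ {46}
|AC| ∈ {2·√(1154)}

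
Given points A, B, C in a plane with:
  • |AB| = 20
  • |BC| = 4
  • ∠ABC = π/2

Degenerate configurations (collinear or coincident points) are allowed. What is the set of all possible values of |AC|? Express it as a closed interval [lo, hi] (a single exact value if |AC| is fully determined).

|AC| = 4·√(26)  (≈ 20.3961)

|AB| ∈ {20}
|BC| ∈ {4}
|AC| ∈ {4·√(26)}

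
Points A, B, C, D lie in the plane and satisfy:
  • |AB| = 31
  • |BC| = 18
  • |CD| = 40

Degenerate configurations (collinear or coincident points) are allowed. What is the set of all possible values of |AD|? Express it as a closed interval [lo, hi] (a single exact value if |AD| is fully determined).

|AB| ∈ {31}
|BC| ∈ {18}
|CD| ∈ {40}
|AC| ∈ [13, 49]
|BD| ∈ [22, 58]
|AD| ∈ [0, 89]

|AD| ∈ [0, 89]  (≈ [0.0000, 89.0000])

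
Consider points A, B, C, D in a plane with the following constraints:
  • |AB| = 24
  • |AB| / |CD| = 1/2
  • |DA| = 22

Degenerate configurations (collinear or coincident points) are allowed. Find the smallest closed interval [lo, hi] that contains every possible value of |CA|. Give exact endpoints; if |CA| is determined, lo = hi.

|CA| ∈ [26, 70]  (≈ [26.0000, 70.0000])

|AB| ∈ {24}
|AD| ∈ {22}
|CD| ∈ {48}
|BD| ∈ [2, 46]
|AC| ∈ [26, 70]
|BC| ∈ [2, 94]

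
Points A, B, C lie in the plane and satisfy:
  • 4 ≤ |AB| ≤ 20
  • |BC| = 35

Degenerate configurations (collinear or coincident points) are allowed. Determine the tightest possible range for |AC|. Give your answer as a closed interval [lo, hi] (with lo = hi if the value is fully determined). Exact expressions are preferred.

|AC| ∈ [15, 55]  (≈ [15.0000, 55.0000])

|AB| ∈ [4, 20]
|BC| ∈ {35}
|AC| ∈ [15, 55]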